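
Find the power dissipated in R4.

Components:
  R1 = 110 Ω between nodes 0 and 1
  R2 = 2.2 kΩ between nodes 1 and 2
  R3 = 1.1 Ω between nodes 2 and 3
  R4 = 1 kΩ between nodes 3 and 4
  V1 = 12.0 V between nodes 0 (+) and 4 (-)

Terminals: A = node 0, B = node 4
Nodal analysis, taking node 4 as the 0 V reference.
Source V1 fixes V_0 = 12 V.
KCL at each unknown node (sum of currents leaving = 0; resistances in Ω):
  Node 1: (V_1 - 12)/110 + (V_1 - V_2)/2200 = 0
  Node 2: (V_2 - V_1)/2200 + (V_2 - V_3)/1.1 = 0
  Node 3: (V_3 - V_2)/1.1 + (V_3 - 0)/1000 = 0
Collecting terms (coefficients in siemens):
  0.009545·V_1 - 0.0004545·V_2 = 0.1091
  0.9095·V_2 - 0.0004545·V_1 - 0.9091·V_3 = 0
  0.9101·V_3 - 0.9091·V_2 = 0
Solving these 3 simultaneous equations (Gaussian elimination) gives:
  V_1 = 11.6 V, V_2 = 3.628 V, V_3 = 3.624 V
I_R4 = (V_3 - V_4)/R4 = (3.624 - 0)/1000 = 0.003624 A
P_R4 = I_R4² × R4 = (0.003624)² × 1000 = 0.01313 W

Final answer: 0.01313 W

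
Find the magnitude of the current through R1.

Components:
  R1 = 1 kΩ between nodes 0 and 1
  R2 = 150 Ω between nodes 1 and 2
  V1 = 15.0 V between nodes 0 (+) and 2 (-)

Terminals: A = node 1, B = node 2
Nodal analysis, taking node 2 as the 0 V reference.
Source V1 fixes V_0 = 15 V.
KCL at each unknown node (sum of currents leaving = 0; resistances in Ω):
  Node 1: (V_1 - 15)/1000 + (V_1 - 0)/150 = 0
Collecting terms: 0.007667 × V_1 = 0.015  =>  V_1 = 1.957 V
I_R1 = (V_0 - V_1)/R1 = (15 - 1.957)/1000 = 0.01304 A
|I_R1| = 0.01304 A

Final answer: |I_R1| = 0.01304 A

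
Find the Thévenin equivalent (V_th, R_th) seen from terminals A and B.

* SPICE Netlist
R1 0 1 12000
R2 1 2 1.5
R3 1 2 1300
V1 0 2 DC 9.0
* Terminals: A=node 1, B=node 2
Step 1 — V_th is the open-circuit voltage V_A - V_B (nothing connected across the terminals).
Nodal analysis, taking node 2 as the 0 V reference.
Source V1 fixes V_0 = 9 V.
KCL at each unknown node (sum of currents leaving = 0; resistances in Ω):
  Node 1: (V_1 - 9)/12000 + (V_1 - 0)/1.5 + (V_1 - 0)/1300 = 0
Collecting terms: 0.6675 × V_1 = 0.00075  =>  V_1 = 0.001124 V
V_th = V_1 - V_2 = 0.001124 - 0 = 0.001124 V
Step 2 — R_th: zero the source — replace V1 by a short circuit (node 2 merges into node 0) — and find the resistance seen between A (node 1) and B (node 0).
Reduce the network between node 1 (A) and node 0 (B) by series/parallel combination:
  Rp1 = R1 ‖ R2 ‖ R3 (parallel, all between nodes 0 and 1) = 1/(1/12000 + 1/1.5 + 1/1300) = 1.498 Ω
R_th = 1.498 Ω

Final answer: V_th = 0.001124 V, R_th = 1.498 Ω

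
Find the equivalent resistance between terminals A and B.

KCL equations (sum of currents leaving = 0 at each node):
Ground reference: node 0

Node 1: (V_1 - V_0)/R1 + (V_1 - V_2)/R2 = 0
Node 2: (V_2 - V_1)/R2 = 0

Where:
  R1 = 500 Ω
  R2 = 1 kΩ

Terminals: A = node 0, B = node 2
Reduce the network between node 0 (A) and node 2 (B) by series/parallel combination:
  Rs1 = R1 + R2 (series, joined only at node 1) = 500 + 1000 = 1500 Ω
R_eq = 1.5 kΩ

Final answer: 1.5 kΩ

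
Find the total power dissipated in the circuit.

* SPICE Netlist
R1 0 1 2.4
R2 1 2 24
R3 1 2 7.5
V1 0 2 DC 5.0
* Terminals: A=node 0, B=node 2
Nodal analysis, taking node 2 as the 0 V reference.
Source V1 fixes V_0 = 5 V.
KCL at each unknown node (sum of currents leaving = 0; resistances in Ω):
  Node 1: (V_1 - 5)/2.4 + (V_1 - 0)/24 + (V_1 - 0)/7.5 = 0
Collecting terms: 0.5917 × V_1 = 2.083  =>  V_1 = 3.521 V
Power in each resistor, P = (ΔV)²/R:
  P_R1 = (5 - 3.521)²/2.4 = 0.9113 W
  P_R2 = (3.521 - 0)²/24 = 0.5166 W
  P_R3 = (3.521 - 0)²/7.5 = 1.653 W
P_total = P_R1 + P_R2 + P_R3 = 3.081 W

Final answer: 3.081 W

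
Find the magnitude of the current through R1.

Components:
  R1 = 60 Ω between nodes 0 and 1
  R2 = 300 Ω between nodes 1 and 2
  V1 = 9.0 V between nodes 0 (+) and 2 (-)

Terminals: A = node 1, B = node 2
Nodal analysis, taking node 2 as the 0 V reference.
Source V1 fixes V_0 = 9 V.
KCL at each unknown node (sum of currents leaving = 0; resistances in Ω):
  Node 1: (V_1 - 9)/60 + (V_1 - 0)/300 = 0
Collecting terms: 0.02 × V_1 = 0.15  =>  V_1 = 7.5 V
I_R1 = (V_0 - V_1)/R1 = (9 - 7.5)/60 = 0.025 A
|I_R1| = 0.025 A

Final answer: |I_R1| = 0.025 A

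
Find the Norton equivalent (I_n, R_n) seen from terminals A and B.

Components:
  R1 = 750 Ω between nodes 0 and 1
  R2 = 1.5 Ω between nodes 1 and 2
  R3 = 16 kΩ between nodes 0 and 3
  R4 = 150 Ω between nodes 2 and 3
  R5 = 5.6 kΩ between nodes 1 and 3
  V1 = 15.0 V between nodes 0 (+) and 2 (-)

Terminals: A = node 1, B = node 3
Find the Thévenin equivalent first; then I_n = V_th/R_th and R_n = R_th.
Step 1 — V_th is the open-circuit voltage V_A - V_B (nothing connected across the terminals).
Nodal analysis, taking node 2 as the 0 V reference.
Source V1 fixes V_0 = 15 V.
KCL at each unknown node (sum of currents leaving = 0; resistances in Ω):
  Node 1: (V_1 - 15)/750 + (V_1 - 0)/1.5 + (V_1 - V_3)/5600 = 0
  Node 3: (V_3 - 15)/16000 + (V_3 - 0)/150 + (V_3 - V_1)/5600 = 0
Collecting terms (coefficients in siemens):
  0.6682·V_1 - 0.0001786·V_3 = 0.02
  0.006908·V_3 - 0.0001786·V_1 = 0.0009375
Determinant D = (0.6682)(0.006908) - (-0.0001786)(-0.0001786) = 0.004616
V_1 = [(0.02)(0.006908) - (-0.0001786)(0.0009375)]/D = 0.02997 V
V_3 = [(0.6682)(0.0009375) - (0.02)(-0.0001786)]/D = 0.1365 V
V_th = V_1 - V_3 = 0.02997 - 0.1365 = -0.1065 V
Step 2 — R_th: zero the source — replace V1 by a short circuit (node 2 merges into node 0) — and find the resistance seen between A (node 1) and B (node 3).
Reduce the network between node 1 (A) and node 3 (B) by series/parallel combination:
  Rp1 = R1 ‖ R2 (parallel, both between nodes 0 and 1) = 1/(1/750 + 1/1.5) = 1.497 Ω
  Rp2 = R3 ‖ R4 (parallel, both between nodes 0 and 3) = 1/(1/16000 + 1/150) = 148.6 Ω
  Rs1 = Rp1 + Rp2 (series, joined only at node 0) = 1.497 + 148.6 = 150.1 Ω
  Rp3 = R5 ‖ Rs1 (parallel, both between nodes 1 and 3) = 1/(1/5600 + 1/150.1) = 146.2 Ω
R_th = 146.2 Ω
I_n = V_th/R_th = -0.1065/146.2 = -0.0007287 A, and R_n = R_th = 146.2 Ω

Final answer: I_n = -0.0007287 A, R_n = 146.2 Ω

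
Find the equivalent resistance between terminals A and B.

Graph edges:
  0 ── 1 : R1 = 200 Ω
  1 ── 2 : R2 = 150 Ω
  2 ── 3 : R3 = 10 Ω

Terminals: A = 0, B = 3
Reduce the network between node 0 (A) and node 3 (B) by series/parallel combination:
  Rs1 = R1 + R2 (series, joined only at node 1) = 200 + 150 = 350 Ω
  Rs2 = R3 + Rs1 (series, joined only at node 2) = 10 + 350 = 360 Ω
R_eq = 360 Ω

Final answer: 360 Ω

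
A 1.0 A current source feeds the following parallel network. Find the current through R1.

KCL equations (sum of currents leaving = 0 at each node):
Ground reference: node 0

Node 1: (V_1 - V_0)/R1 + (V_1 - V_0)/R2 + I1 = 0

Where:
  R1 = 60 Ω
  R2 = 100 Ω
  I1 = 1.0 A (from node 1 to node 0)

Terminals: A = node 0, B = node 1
All resistors sit directly between nodes 0 and 1, so they are in parallel and share one voltage V; the full source current 1 A splits among them.
1/R_par = 1/60 + 1/100 = 0.02667 S  =>  R_par = 37.5 Ω
V = I × R_par = 1 × 37.5 = 37.5 V
I_R1 = V/R1 = 37.5/60 = 0.625 A

Final answer: 0.625 A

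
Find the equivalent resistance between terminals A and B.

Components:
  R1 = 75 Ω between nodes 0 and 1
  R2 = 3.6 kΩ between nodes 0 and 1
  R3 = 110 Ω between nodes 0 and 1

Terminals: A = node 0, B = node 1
Reduce the network between node 0 (A) and node 1 (B) by series/parallel combination:
  Rp1 = R1 ‖ R2 ‖ R3 (parallel, all between nodes 0 and 1) = 1/(1/75 + 1/3600 + 1/110) = 44.05 Ω
R_eq = 44.05 Ω

Final answer: 44.05 Ω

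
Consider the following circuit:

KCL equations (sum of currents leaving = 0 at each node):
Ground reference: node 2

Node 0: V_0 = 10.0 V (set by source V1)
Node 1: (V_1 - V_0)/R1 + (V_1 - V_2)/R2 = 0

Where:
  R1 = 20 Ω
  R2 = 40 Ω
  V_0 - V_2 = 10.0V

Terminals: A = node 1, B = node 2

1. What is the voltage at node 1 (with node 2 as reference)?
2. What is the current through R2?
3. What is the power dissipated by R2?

Nodal analysis, taking node 2 as the 0 V reference.
Source V1 fixes V_0 = 10 V.
KCL at each unknown node (sum of currents leaving = 0; resistances in Ω):
  Node 1: (V_1 - 10)/20 + (V_1 - 0)/40 = 0
Collecting terms: 0.075 × V_1 = 0.5  =>  V_1 = 6.667 V
Part 1:
  Read off the nodal solution: V_1 = 6.667 V
Part 2:
  I_R2 = (V_1 - V_2)/R2 = (6.667 - 0)/40 = 0.1667 A
  Magnitude: I_R2 = 0.1667 A
Part 3:
  I_R2 = (V_1 - V_2)/R2 = (6.667 - 0)/40 = 0.1667 A
  P_R2 = I_R2² × R2 = (0.1667)² × 40 = 1.111 W

Final answers:
1. V_1 = 6.667 V
2. I_R2 = 0.1667 A
3. P_R2 = 1.111 W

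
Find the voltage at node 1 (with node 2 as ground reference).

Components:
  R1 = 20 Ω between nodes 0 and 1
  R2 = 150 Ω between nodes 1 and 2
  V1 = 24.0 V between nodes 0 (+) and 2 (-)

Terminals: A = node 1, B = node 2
Nodal analysis, taking node 2 as the 0 V reference.
Source V1 fixes V_0 = 24 V.
KCL at each unknown node (sum of currents leaving = 0; resistances in Ω):
  Node 1: (V_1 - 24)/20 + (V_1 - 0)/150 = 0
Collecting terms: 0.05667 × V_1 = 1.2  =>  V_1 = 21.18 V
The requested potential is V_1 = 21.18 V.

Final answer: V_1 = 21.18 V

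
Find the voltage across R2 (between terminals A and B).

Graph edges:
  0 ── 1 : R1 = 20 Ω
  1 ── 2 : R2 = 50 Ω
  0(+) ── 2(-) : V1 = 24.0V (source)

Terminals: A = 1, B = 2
R1 and R2 are in series across V1 (node 0 → node 1 → node 2), and the output A–B is taken across R2, so this is a voltage divider.
Series current: I = V1/(R1 + R2) = 24/(20 + 50) = 24/70 = 0.3429 A
V_R2 = I × R2 = V1 × R2/(R1 + R2) = 24 × 50/70 = 17.14 V

Final answer: 17.14 V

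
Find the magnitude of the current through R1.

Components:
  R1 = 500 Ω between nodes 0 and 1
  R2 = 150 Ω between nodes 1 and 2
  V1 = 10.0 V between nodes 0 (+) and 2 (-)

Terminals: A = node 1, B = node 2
Nodal analysis, taking node 2 as the 0 V reference.
Source V1 fixes V_0 = 10 V.
KCL at each unknown node (sum of currents leaving = 0; resistances in Ω):
  Node 1: (V_1 - 10)/500 + (V_1 - 0)/150 = 0
Collecting terms: 0.008667 × V_1 = 0.02  =>  V_1 = 2.308 V
I_R1 = (V_0 - V_1)/R1 = (10 - 2.308)/500 = 0.01538 A
|I_R1| = 0.01538 A

Final answer: |I_R1| = 0.01538 A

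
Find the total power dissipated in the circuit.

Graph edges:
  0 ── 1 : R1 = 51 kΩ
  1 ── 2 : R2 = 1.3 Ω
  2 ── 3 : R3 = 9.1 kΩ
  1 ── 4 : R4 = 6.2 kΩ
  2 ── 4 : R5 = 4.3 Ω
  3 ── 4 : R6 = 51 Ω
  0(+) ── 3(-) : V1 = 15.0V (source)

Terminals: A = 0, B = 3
Nodal analysis, taking node 3 as the 0 V reference.
Source V1 fixes V_0 = 15 V.
KCL at each unknown node (sum of currents leaving = 0; resistances in Ω):
  Node 1: (V_1 - 15)/51000 + (V_1 - V_2)/1.3 + (V_1 - V_4)/6200 = 0
  Node 2: (V_2 - V_1)/1.3 + (V_2 - 0)/9100 + (V_2 - V_4)/4.3 = 0
  Node 4: (V_4 - V_1)/6200 + (V_4 - V_2)/4.3 + (V_4 - 0)/51 = 0
Collecting terms (coefficients in siemens):
  0.7694·V_1 - 0.7692·V_2 - 0.0001613·V_4 = 0.0002941
  1.002·V_2 - 0.7692·V_1 - 0.2326·V_4 = 0
  0.2523·V_4 - 0.0001613·V_1 - 0.2326·V_2 = 0
Solving these 3 simultaneous equations (Gaussian elimination) gives:
  V_1 = 0.01653 V, V_2 = 0.01615 V, V_4 = 0.01489 V
Power in each resistor, P = (ΔV)²/R:
  P_R1 = (15 - 0.01653)²/51000 = 0.004402 W
  P_R2 = (0.01653 - 0.01615)²/1.3 = 0.000000112 W
  P_R3 = (0.01615 - 0)²/9100 = 0.00000002865 W
  P_R4 = (0.01653 - 0.01489)²/6200 = 0.0000000004318 W
  P_R5 = (0.01615 - 0.01489)²/4.3 = 0.000000366 W
  P_R6 = (0 - 0.01489)²/51 = 0.000004349 W
P_total = P_R1 + P_R2 + P_R3 + P_R4 + P_R5 + P_R6 = 0.004407 W

Final answer: 0.004407 W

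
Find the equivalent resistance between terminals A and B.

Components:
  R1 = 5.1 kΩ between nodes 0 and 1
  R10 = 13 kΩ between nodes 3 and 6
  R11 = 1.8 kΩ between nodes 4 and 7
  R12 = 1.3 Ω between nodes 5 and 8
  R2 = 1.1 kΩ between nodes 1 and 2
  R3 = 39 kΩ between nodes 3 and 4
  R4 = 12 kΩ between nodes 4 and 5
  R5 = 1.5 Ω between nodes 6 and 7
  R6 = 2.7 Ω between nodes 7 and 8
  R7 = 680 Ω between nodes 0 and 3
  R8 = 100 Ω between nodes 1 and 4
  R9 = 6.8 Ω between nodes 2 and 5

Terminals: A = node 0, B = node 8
The network is not a plain series/parallel combination. Inject a 1 A test current into terminal A (node 0) and return it from terminal B (node 8); then R_eq = V_A / (1 A).
Nodal analysis, taking node 8 as the 0 V reference.
Current source I_test pushes 1 A into node 0 and draws it out of node 8.
KCL at each unknown node (sum of currents leaving = 0; resistances in Ω):
  Node 0: (V_0 - V_1)/5100 + (V_0 - V_3)/680 - 1 = 0
  Node 1: (V_1 - V_0)/5100 + (V_1 - V_2)/1100 + (V_1 - V_4)/100 = 0
  Node 2: (V_2 - V_1)/1100 + (V_2 - V_5)/6.8 = 0
  Node 3: (V_3 - V_0)/680 + (V_3 - V_4)/39000 + (V_3 - V_6)/13000 = 0
  Node 4: (V_4 - V_1)/100 + (V_4 - V_3)/39000 + (V_4 - V_5)/12000 + (V_4 - V_7)/1800 = 0
  Node 5: (V_5 - V_2)/6.8 + (V_5 - V_4)/12000 + (V_5 - 0)/1.3 = 0
  Node 6: (V_6 - V_3)/13000 + (V_6 - V_7)/1.5 = 0
  Node 7: (V_7 - V_4)/1800 + (V_7 - V_6)/1.5 + (V_7 - 0)/2.7 = 0
Collecting terms (coefficients in siemens):
  0.001667·V_0 - 0.0001961·V_1 - 0.001471·V_3 = 1
  0.01111·V_1 - 0.0001961·V_0 - 0.0009091·V_2 - 0.01·V_4 = 0
  0.148·V_2 - 0.0009091·V_1 - 0.1471·V_5 = 0
  0.001573·V_3 - 0.001471·V_0 - 0.00002564·V_4 - 0.00007692·V_6 = 0
  0.01066·V_4 - 0.01·V_1 - 0.00002564·V_3 - 0.00008333·V_5 - 0.0005556·V_7 = 0
  0.9164·V_5 - 0.1471·V_2 - 0.00008333·V_4 = 0
  0.6667·V_6 - 0.00007692·V_3 - 0.6667·V_7 = 0
  1.038·V_7 - 0.0005556·V_4 - 0.6667·V_6 = 0
Solving these 8 simultaneous equations (Gaussian elimination) gives:
  V_0 = 3787 V, V_1 = 481.3 V, V_2 = 3.567 V, V_3 = 3547 V
  V_4 = 459.9 V, V_5 = 0.6143 V, V_6 = 1.833 V, V_7 = 1.424 V
R_eq = V_0 / 1 A = 3787 Ω = 3.787 kΩ

Final answer: 3.787 kΩ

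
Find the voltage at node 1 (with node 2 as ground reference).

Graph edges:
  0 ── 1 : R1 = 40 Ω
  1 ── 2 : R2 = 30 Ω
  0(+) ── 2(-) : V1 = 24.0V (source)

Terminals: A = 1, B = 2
Nodal analysis, taking node 2 as the 0 V reference.
Source V1 fixes V_0 = 24 V.
KCL at each unknown node (sum of currents leaving = 0; resistances in Ω):
  Node 1: (V_1 - 24)/40 + (V_1 - 0)/30 = 0
Collecting terms: 0.05833 × V_1 = 0.6  =>  V_1 = 10.29 V
The requested potential is V_1 = 10.29 V.

Final answer: V_1 = 10.29 V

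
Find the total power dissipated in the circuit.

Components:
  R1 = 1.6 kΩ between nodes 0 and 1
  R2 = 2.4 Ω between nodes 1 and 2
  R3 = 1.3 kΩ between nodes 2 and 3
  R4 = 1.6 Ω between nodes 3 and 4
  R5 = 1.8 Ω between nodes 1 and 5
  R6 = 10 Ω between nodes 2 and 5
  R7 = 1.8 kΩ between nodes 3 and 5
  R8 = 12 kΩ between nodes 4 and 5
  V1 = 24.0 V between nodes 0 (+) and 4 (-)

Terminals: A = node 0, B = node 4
Nodal analysis, taking node 4 as the 0 V reference.
Source V1 fixes V_0 = 24 V.
KCL at each unknown node (sum of currents leaving = 0; resistances in Ω):
  Node 1: (V_1 - 24)/1600 + (V_1 - V_2)/2.4 + (V_1 - V_5)/1.8 = 0
  Node 2: (V_2 - V_1)/2.4 + (V_2 - V_3)/1300 + (V_2 - V_5)/10 = 0
  Node 3: (V_3 - V_2)/1300 + (V_3 - 0)/1.6 + (V_3 - V_5)/1800 = 0
  Node 5: (V_5 - V_1)/1.8 + (V_5 - V_2)/10 + (V_5 - V_3)/1800 + (V_5 - 0)/12000 = 0
Collecting terms (coefficients in siemens):
  0.9728·V_1 - 0.4167·V_2 - 0.5556·V_5 = 0.015
  0.5174·V_2 - 0.4167·V_1 - 0.0007692·V_3 - 0.1·V_5 = 0
  0.6263·V_3 - 0.0007692·V_2 - 0.0005556·V_5 = 0
  0.6562·V_5 - 0.5556·V_1 - 0.1·V_2 - 0.0005556·V_3 = 0
Solving these 4 simultaneous equations (Gaussian elimination) gives:
  V_1 = 7.396 V, V_2 = 7.383 V, V_3 = 0.01562 V, V_5 = 7.387 V
Power in each resistor, P = (ΔV)²/R:
  P_R1 = (24 - 7.396)²/1600 = 0.1723 W
  P_R2 = (7.396 - 7.383)²/2.4 = 0.00006758 W
  P_R3 = (7.383 - 0.01562)²/1300 = 0.04175 W
  P_R4 = (0.01562 - 0)²/1.6 = 0.0001525 W
  P_R5 = (7.396 - 7.387)²/1.8 = 0.00004629 W
  P_R6 = (7.383 - 7.387)²/10 = 0.000001301 W
  P_R7 = (0.01562 - 7.387)²/1800 = 0.03018 W
  P_R8 = (0 - 7.387)²/12000 = 0.004547 W
P_total = P_R1 + P_R2 + P_R3 + P_R4 + P_R5 + P_R6 + P_R7 + P_R8 = 0.2491 W

Final answer: 0.2491 W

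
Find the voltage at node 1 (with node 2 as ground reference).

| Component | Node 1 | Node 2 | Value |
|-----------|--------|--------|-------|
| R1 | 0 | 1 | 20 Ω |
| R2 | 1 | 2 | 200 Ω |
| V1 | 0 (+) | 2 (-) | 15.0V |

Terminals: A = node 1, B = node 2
Nodal analysis, taking node 2 as the 0 V reference.
Source V1 fixes V_0 = 15 V.
KCL at each unknown node (sum of currents leaving = 0; resistances in Ω):
  Node 1: (V_1 - 15)/20 + (V_1 - 0)/200 = 0
Collecting terms: 0.055 × V_1 = 0.75  =>  V_1 = 13.64 V
The requested potential is V_1 = 13.64 V.

Final answer: V_1 = 13.64 V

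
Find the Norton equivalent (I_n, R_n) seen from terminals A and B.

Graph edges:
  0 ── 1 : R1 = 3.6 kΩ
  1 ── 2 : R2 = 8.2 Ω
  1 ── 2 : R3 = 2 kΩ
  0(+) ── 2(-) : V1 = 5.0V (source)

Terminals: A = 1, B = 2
Find the Thévenin equivalent first; then I_n = V_th/R_th and R_n = R_th.
Step 1 — V_th is the open-circuit voltage V_A - V_B (nothing connected across the terminals).
Nodal analysis, taking node 2 as the 0 V reference.
Source V1 fixes V_0 = 5 V.
KCL at each unknown node (sum of currents leaving = 0; resistances in Ω):
  Node 1: (V_1 - 5)/3600 + (V_1 - 0)/8.2 + (V_1 - 0)/2000 = 0
Collecting terms: 0.1227 × V_1 = 0.001389  =>  V_1 = 0.01132 V
V_th = V_1 - V_2 = 0.01132 - 0 = 0.01132 V
Step 2 — R_th: zero the source — replace V1 by a short circuit (node 2 merges into node 0) — and find the resistance seen between A (node 1) and B (node 0).
Reduce the network between node 1 (A) and node 0 (B) by series/parallel combination:
  Rp1 = R1 ‖ R2 ‖ R3 (parallel, all between nodes 0 and 1) = 1/(1/3600 + 1/8.2 + 1/2000) = 8.148 Ω
R_th = 8.148 Ω
I_n = V_th/R_th = 0.01132/8.148 = 0.001389 A, and R_n = R_th = 8.148 Ω

Final answer: I_n = 0.001389 A, R_n = 8.148 Ω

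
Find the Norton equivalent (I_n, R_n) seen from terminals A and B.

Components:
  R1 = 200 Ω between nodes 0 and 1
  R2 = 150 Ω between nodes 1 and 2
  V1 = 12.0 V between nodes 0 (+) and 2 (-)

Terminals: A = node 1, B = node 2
Find the Thévenin equivalent first; then I_n = V_th/R_th and R_n = R_th.
Step 1 — V_th is the open-circuit voltage V_A - V_B (nothing connected across the terminals).
Nodal analysis, taking node 2 as the 0 V reference.
Source V1 fixes V_0 = 12 V.
KCL at each unknown node (sum of currents leaving = 0; resistances in Ω):
  Node 1: (V_1 - 12)/200 + (V_1 - 0)/150 = 0
Collecting terms: 0.01167 × V_1 = 0.06  =>  V_1 = 5.143 V
V_th = V_1 - V_2 = 5.143 - 0 = 5.143 V
Step 2 — R_th: zero the source — replace V1 by a short circuit (node 2 merges into node 0) — and find the resistance seen between A (node 1) and B (node 0).
Reduce the network between node 1 (A) and node 0 (B) by series/parallel combination:
  Rp1 = R1 ‖ R2 (parallel, both between nodes 0 and 1) = 1/(1/200 + 1/150) = 85.71 Ω
R_th = 85.71 Ω
I_n = V_th/R_th = 5.143/85.71 = 0.06 A, and R_n = R_th = 85.71 Ω

Final answer: I_n = 0.06 A, R_n = 85.71 Ω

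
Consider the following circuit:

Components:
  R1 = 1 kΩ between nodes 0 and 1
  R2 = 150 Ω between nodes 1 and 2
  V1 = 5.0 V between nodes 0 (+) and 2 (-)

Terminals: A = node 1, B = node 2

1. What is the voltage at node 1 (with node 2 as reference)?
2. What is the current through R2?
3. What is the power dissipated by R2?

Nodal analysis, taking node 2 as the 0 V reference.
Source V1 fixes V_0 = 5 V.
KCL at each unknown node (sum of currents leaving = 0; resistances in Ω):
  Node 1: (V_1 - 5)/1000 + (V_1 - 0)/150 = 0
Collecting terms: 0.007667 × V_1 = 0.005  =>  V_1 = 0.6522 V
Part 1:
  Read off the nodal solution: V_1 = 0.6522 V
Part 2:
  I_R2 = (V_1 - V_2)/R2 = (0.6522 - 0)/150 = 0.004348 A
  Magnitude: I_R2 = 0.004348 A
Part 3:
  I_R2 = (V_1 - V_2)/R2 = (0.6522 - 0)/150 = 0.004348 A
  P_R2 = I_R2² × R2 = (0.004348)² × 150 = 0.002836 W

Final answers:
1. V_1 = 0.6522 V
2. I_R2 = 0.004348 A
3. P_R2 = 0.002836 W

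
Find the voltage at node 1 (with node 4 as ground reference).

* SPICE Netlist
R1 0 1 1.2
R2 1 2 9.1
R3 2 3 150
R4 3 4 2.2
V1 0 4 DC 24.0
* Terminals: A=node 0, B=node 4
Nodal analysis, taking node 4 as the 0 V reference.
Source V1 fixes V_0 = 24 V.
KCL at each unknown node (sum of currents leaving = 0; resistances in Ω):
  Node 1: (V_1 - 24)/1.2 + (V_1 - V_2)/9.1 = 0
  Node 2: (V_2 - V_1)/9.1 + (V_2 - V_3)/150 = 0
  Node 3: (V_3 - V_2)/150 + (V_3 - 0)/2.2 = 0
Collecting terms (coefficients in siemens):
  0.9432·V_1 - 0.1099·V_2 = 20
  0.1166·V_2 - 0.1099·V_1 - 0.006667·V_3 = 0
  0.4612·V_3 - 0.006667·V_2 = 0
Solving these 3 simultaneous equations (Gaussian elimination) gives:
  V_1 = 23.82 V, V_2 = 22.48 V, V_3 = 0.3249 V
The requested potential is V_1 = 23.82 V.

Final answer: V_1 = 23.82 V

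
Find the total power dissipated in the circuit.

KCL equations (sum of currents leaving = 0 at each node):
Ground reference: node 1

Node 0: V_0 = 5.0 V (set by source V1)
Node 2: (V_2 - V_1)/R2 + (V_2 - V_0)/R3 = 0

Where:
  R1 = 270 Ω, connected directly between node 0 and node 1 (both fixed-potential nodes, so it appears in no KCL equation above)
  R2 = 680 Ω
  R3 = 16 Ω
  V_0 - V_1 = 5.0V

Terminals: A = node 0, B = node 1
Nodal analysis, taking node 1 as the 0 V reference.
Source V1 fixes V_0 = 5 V.
KCL at each unknown node (sum of currents leaving = 0; resistances in Ω):
  Node 2: (V_2 - 0)/680 + (V_2 - 5)/16 = 0
Collecting terms: 0.06397 × V_2 = 0.3125  =>  V_2 = 4.885 V
Power in each resistor, P = (ΔV)²/R:
  P_R1 = (5 - 0)²/270 = 0.09259 W
  P_R2 = (0 - 4.885)²/680 = 0.03509 W
  P_R3 = (5 - 4.885)²/16 = 0.0008257 W
P_total = P_R1 + P_R2 + P_R3 = 0.1285 W

Final answer: 0.1285 W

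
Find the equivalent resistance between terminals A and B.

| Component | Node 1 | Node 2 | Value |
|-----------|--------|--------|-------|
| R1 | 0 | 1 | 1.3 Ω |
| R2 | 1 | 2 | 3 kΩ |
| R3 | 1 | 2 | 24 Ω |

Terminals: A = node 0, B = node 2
Reduce the network between node 0 (A) and node 2 (B) by series/parallel combination:
  Rp1 = R2 ‖ R3 (parallel, both between nodes 1 and 2) = 1/(1/3000 + 1/24) = 23.81 Ω
  Rs1 = R1 + Rp1 (series, joined only at node 1) = 1.3 + 23.81 = 25.11 Ω
R_eq = 25.11 Ω

Final answer: 25.11 Ω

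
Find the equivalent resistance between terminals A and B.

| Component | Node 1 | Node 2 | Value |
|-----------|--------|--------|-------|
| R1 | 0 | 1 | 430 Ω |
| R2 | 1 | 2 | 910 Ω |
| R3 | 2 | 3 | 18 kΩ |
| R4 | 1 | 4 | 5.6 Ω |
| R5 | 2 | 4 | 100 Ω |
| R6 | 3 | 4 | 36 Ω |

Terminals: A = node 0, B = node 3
The network is not a plain series/parallel combination. Inject a 1 A test current into terminal A (node 0) and return it from terminal B (node 3); then R_eq = V_A / (1 A).
Nodal analysis, taking node 3 as the 0 V reference.
Current source I_test pushes 1 A into node 0 and draws it out of node 3.
KCL at each unknown node (sum of currents leaving = 0; resistances in Ω):
  Node 0: (V_0 - V_1)/430 - 1 = 0
  Node 1: (V_1 - V_0)/430 + (V_1 - V_2)/910 + (V_1 - V_4)/5.6 = 0
  Node 2: (V_2 - V_1)/910 + (V_2 - 0)/18000 + (V_2 - V_4)/100 = 0
  Node 4: (V_4 - V_1)/5.6 + (V_4 - V_2)/100 + (V_4 - 0)/36 = 0
Collecting terms (coefficients in siemens):
  0.002326·V_0 - 0.002326·V_1 = 1
  0.182·V_1 - 0.002326·V_0 - 0.001099·V_2 - 0.1786·V_4 = 0
  0.01115·V_2 - 0.001099·V_1 - 0.01·V_4 = 0
  0.2163·V_4 - 0.1786·V_1 - 0.01·V_2 = 0
Solving these 4 simultaneous equations (Gaussian elimination) gives:
  V_0 = 471.5 V, V_1 = 41.5 V, V_2 = 36.3 V, V_4 = 35.93 V
R_eq = V_0 / 1 A = 471.5 Ω

Final answer: 471.5 Ω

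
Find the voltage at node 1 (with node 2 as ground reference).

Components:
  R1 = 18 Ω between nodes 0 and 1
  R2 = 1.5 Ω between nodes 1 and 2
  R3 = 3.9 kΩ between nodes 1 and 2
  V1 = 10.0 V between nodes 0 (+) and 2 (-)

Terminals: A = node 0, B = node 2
Nodal analysis, taking node 2 as the 0 V reference.
Source V1 fixes V_0 = 10 V.
KCL at each unknown node (sum of currents leaving = 0; resistances in Ω):
  Node 1: (V_1 - 10)/18 + (V_1 - 0)/1.5 + (V_1 - 0)/3900 = 0
Collecting terms: 0.7225 × V_1 = 0.5556  =>  V_1 = 0.769 V
The requested potential is V_1 = 0.769 V.

Final answer: V_1 = 0.769 V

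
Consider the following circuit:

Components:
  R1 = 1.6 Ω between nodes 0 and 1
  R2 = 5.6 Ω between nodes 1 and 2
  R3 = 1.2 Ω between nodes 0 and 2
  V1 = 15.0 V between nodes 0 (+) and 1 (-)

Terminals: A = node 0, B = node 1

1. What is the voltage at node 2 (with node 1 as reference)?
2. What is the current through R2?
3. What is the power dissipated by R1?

Nodal analysis, taking node 1 as the 0 V reference.
Source V1 fixes V_0 = 15 V.
KCL at each unknown node (sum of currents leaving = 0; resistances in Ω):
  Node 2: (V_2 - 0)/5.6 + (V_2 - 15)/1.2 = 0
Collecting terms: 1.012 × V_2 = 12.5  =>  V_2 = 12.35 V
Part 1:
  Read off the nodal solution: V_2 = 12.35 V
Part 2:
  I_R2 = (V_1 - V_2)/R2 = (0 - 12.35)/5.6 = -2.206 A
  Magnitude: I_R2 = 2.206 A
Part 3:
  I_R1 = (V_0 - V_1)/R1 = (15 - 0)/1.6 = 9.375 A
  P_R1 = I_R1² × R1 = (9.375)² × 1.6 = 140.6 W

Final answers:
1. V_2 = 12.35 V
2. I_R2 = 2.206 A
3. P_R1 = 140.6 W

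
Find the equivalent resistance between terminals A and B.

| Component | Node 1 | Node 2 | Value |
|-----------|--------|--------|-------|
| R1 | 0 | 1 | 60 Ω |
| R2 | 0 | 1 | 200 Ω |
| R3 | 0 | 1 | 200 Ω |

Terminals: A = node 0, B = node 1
Reduce the network between node 0 (A) and node 1 (B) by series/parallel combination:
  Rp1 = R1 ‖ R2 ‖ R3 (parallel, all between nodes 0 and 1) = 1/(1/60 + 1/200 + 1/200) = 37.5 Ω
R_eq = 37.5 Ω

Final answer: 37.5 Ω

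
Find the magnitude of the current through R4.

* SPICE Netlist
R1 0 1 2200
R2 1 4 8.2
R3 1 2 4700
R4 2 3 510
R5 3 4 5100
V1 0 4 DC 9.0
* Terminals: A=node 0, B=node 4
Nodal analysis, taking node 4 as the 0 V reference.
Source V1 fixes V_0 = 9 V.
KCL at each unknown node (sum of currents leaving = 0; resistances in Ω):
  Node 1: (V_1 - 9)/2200 + (V_1 - 0)/8.2 + (V_1 - V_2)/4700 = 0
  Node 2: (V_2 - V_1)/4700 + (V_2 - V_3)/510 = 0
  Node 3: (V_3 - V_2)/510 + (V_3 - 0)/5100 = 0
Collecting terms (coefficients in siemens):
  0.1226·V_1 - 0.0002128·V_2 = 0.004091
  0.002174·V_2 - 0.0002128·V_1 - 0.001961·V_3 = 0
  0.002157·V_3 - 0.001961·V_2 = 0
Solving these 3 simultaneous equations (Gaussian elimination) gives:
  V_1 = 0.03339 V, V_2 = 0.01817 V, V_3 = 0.01652 V
I_R4 = (V_2 - V_3)/R4 = (0.01817 - 0.01652)/510 = 0.000003239 A
|I_R4| = 0.000003239 A

Final answer: |I_R4| = 3.239e-06 A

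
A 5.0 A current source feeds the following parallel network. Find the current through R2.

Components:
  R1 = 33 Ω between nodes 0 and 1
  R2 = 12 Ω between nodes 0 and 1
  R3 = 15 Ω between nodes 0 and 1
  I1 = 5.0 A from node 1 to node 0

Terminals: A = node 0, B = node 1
All resistors sit directly between nodes 0 and 1, so they are in parallel and share one voltage V; the full source current 5 A splits among them.
1/R_par = 1/33 + 1/12 + 1/15 = 0.1803 S  =>  R_par = 5.546 Ω
V = I × R_par = 5 × 5.546 = 27.73 V
I_R2 = V/R2 = 27.73/12 = 2.311 A

Final answer: 2.311 A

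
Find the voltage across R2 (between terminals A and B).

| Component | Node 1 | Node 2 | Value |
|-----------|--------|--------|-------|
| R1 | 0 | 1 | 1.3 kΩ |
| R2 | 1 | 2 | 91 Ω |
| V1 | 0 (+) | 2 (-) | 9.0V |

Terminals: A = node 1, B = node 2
R1 and R2 are in series across V1 (node 0 → node 1 → node 2), and the output A–B is taken across R2, so this is a voltage divider.
Series current: I = V1/(R1 + R2) = 9/(1300 + 91) = 9/1391 = 0.00647 A
V_R2 = I × R2 = V1 × R2/(R1 + R2) = 9 × 91/1391 = 0.5888 V

Final answer: 0.5888 V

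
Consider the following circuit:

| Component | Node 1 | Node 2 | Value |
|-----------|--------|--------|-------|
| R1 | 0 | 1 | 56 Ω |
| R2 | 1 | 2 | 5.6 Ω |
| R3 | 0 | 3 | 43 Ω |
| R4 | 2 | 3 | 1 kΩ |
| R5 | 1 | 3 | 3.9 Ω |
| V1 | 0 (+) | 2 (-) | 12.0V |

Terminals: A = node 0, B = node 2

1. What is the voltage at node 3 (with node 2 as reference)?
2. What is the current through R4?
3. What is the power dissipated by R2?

Nodal analysis, taking node 2 as the 0 V reference.
Source V1 fixes V_0 = 12 V.
KCL at each unknown node (sum of currents leaving = 0; resistances in Ω):
  Node 1: (V_1 - 12)/56 + (V_1 - 0)/5.6 + (V_1 - V_3)/3.9 = 0
  Node 3: (V_3 - 12)/43 + (V_3 - 0)/1000 + (V_3 - V_1)/3.9 = 0
Collecting terms (coefficients in siemens):
  0.4528·V_1 - 0.2564·V_3 = 0.2143
  0.2807·V_3 - 0.2564·V_1 = 0.2791
Determinant D = (0.4528)(0.2807) - (-0.2564)(-0.2564) = 0.06135
V_1 = [(0.2143)(0.2807) - (-0.2564)(0.2791)]/D = 2.147 V
V_3 = [(0.4528)(0.2791) - (0.2143)(-0.2564)]/D = 2.955 V
Part 1:
  Read off the nodal solution: V_3 = 2.955 V
Part 2:
  I_R4 = (V_2 - V_3)/R4 = (0 - 2.955)/1000 = -0.002955 A
  Magnitude: I_R4 = 0.002955 A
Part 3:
  I_R2 = (V_1 - V_2)/R2 = (2.147 - 0)/5.6 = 0.3833 A
  P_R2 = I_R2² × R2 = (0.3833)² × 5.6 = 0.8229 W

Final answers:
1. V_3 = 2.955 V
2. I_R4 = 0.002955 A
3. P_R2 = 0.8229 W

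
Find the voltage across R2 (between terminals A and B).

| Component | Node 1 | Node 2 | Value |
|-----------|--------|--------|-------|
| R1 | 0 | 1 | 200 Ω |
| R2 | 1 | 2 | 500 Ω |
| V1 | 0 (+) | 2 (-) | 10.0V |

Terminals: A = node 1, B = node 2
R1 and R2 are in series across V1 (node 0 → node 1 → node 2), and the output A–B is taken across R2, so this is a voltage divider.
Series current: I = V1/(R1 + R2) = 10/(200 + 500) = 10/700 = 0.01429 A
V_R2 = I × R2 = V1 × R2/(R1 + R2) = 10 × 500/700 = 7.143 V

Final answer: 7.143 V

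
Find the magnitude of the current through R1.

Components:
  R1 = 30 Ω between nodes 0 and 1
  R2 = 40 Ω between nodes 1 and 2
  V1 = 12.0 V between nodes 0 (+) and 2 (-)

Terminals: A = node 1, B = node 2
Nodal analysis, taking node 2 as the 0 V reference.
Source V1 fixes V_0 = 12 V.
KCL at each unknown node (sum of currents leaving = 0; resistances in Ω):
  Node 1: (V_1 - 12)/30 + (V_1 - 0)/40 = 0
Collecting terms: 0.05833 × V_1 = 0.4  =>  V_1 = 6.857 V
I_R1 = (V_0 - V_1)/R1 = (12 - 6.857)/30 = 0.1714 A
|I_R1| = 0.1714 A

Final answer: |I_R1| = 0.1714 A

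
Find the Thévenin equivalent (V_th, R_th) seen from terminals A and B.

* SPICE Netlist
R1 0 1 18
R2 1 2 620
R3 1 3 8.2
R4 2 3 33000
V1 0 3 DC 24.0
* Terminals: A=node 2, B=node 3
Step 1 — V_th is the open-circuit voltage V_A - V_B (nothing connected across the terminals).
Nodal analysis, taking node 3 as the 0 V reference.
Source V1 fixes V_0 = 24 V.
KCL at each unknown node (sum of currents leaving = 0; resistances in Ω):
  Node 1: (V_1 - 24)/18 + (V_1 - V_2)/620 + (V_1 - 0)/8.2 = 0
  Node 2: (V_2 - V_1)/620 + (V_2 - 0)/33000 = 0
Collecting terms (coefficients in siemens):
  0.1791·V_1 - 0.001613·V_2 = 1.333
  0.001643·V_2 - 0.001613·V_1 = 0
Determinant D = (0.1791)(0.001643) - (-0.001613)(-0.001613) = 0.0002917
V_1 = [(1.333)(0.001643) - (-0.001613)(0)]/D = 7.51 V
V_2 = [(0.1791)(0) - (1.333)(-0.001613)]/D = 7.372 V
V_th = V_2 - V_3 = 7.372 - 0 = 7.372 V
Step 2 — R_th: zero the source — replace V1 by a short circuit (node 3 merges into node 0) — and find the resistance seen between A (node 2) and B (node 0).
Reduce the network between node 2 (A) and node 0 (B) by series/parallel combination:
  Rp1 = R1 ‖ R3 (parallel, both between nodes 0 and 1) = 1/(1/18 + 1/8.2) = 5.634 Ω
  Rs1 = R2 + Rp1 (series, joined only at node 1) = 620 + 5.634 = 625.6 Ω
  Rp2 = R4 ‖ Rs1 (parallel, both between nodes 0 and 2) = 1/(1/33000 + 1/625.6) = 614 Ω
R_th = 614 Ω

Final answer: V_th = 7.372 V, R_th = 614 Ω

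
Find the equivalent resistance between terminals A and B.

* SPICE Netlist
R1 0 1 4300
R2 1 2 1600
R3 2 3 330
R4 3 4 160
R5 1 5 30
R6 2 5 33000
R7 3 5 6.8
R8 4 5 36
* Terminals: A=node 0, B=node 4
The network is not a plain series/parallel combination. Inject a 1 A test current into terminal A (node 0) and return it from terminal B (node 4); then R_eq = V_A / (1 A).
Nodal analysis, taking node 4 as the 0 V reference.
Current source I_test pushes 1 A into node 0 and draws it out of node 4.
KCL at each unknown node (sum of currents leaving = 0; resistances in Ω):
  Node 0: (V_0 - V_1)/4300 - 1 = 0
  Node 1: (V_1 - V_0)/4300 + (V_1 - V_2)/1600 + (V_1 - V_5)/30 = 0
  Node 2: (V_2 - V_1)/1600 + (V_2 - V_3)/330 + (V_2 - V_5)/33000 = 0
  Node 3: (V_3 - V_2)/330 + (V_3 - 0)/160 + (V_3 - V_5)/6.8 = 0
  Node 5: (V_5 - V_1)/30 + (V_5 - V_2)/33000 + (V_5 - V_3)/6.8 + (V_5 - 0)/36 = 0
Collecting terms (coefficients in siemens):
  0.0002326·V_0 - 0.0002326·V_1 = 1
  0.03419·V_1 - 0.0002326·V_0 - 0.000625·V_2 - 0.03333·V_5 = 0
  0.003686·V_2 - 0.000625·V_1 - 0.00303·V_3 - 0.0000303·V_5 = 0
  0.1563·V_3 - 0.00303·V_2 - 0.1471·V_5 = 0
  0.2082·V_5 - 0.03333·V_1 - 0.0000303·V_2 - 0.1471·V_3 = 0
Solving these 5 simultaneous equations (Gaussian elimination) gives:
  V_0 = 4359 V, V_1 = 59.11 V, V_2 = 33.69 V, V_3 = 28.49 V
  V_5 = 29.59 V
R_eq = V_0 / 1 A = 4359 Ω = 4.359 kΩ

Final answer: 4.359 kΩ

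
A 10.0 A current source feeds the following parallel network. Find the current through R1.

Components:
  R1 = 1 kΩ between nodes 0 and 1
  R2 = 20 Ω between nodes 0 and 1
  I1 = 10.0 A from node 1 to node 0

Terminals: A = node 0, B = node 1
All resistors sit directly between nodes 0 and 1, so they are in parallel and share one voltage V; the full source current 10 A splits among them.
1/R_par = 1/1000 + 1/20 = 0.051 S  =>  R_par = 19.61 Ω
V = I × R_par = 10 × 19.61 = 196.1 V
I_R1 = V/R1 = 196.1/1000 = 0.1961 A

Final answer: 0.1961 A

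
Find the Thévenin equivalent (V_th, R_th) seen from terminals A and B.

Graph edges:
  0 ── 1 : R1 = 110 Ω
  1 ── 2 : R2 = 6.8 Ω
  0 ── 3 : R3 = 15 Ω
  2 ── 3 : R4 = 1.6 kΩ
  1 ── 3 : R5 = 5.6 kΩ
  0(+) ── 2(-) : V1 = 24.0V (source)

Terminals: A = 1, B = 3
Step 1 — V_th is the open-circuit voltage V_A - V_B (nothing connected across the terminals).
Nodal analysis, taking node 2 as the 0 V reference.
Source V1 fixes V_0 = 24 V.
KCL at each unknown node (sum of currents leaving = 0; resistances in Ω):
  Node 1: (V_1 - 24)/110 + (V_1 - 0)/6.8 + (V_1 - V_3)/5600 = 0
  Node 3: (V_3 - 24)/15 + (V_3 - 0)/1600 + (V_3 - V_1)/5600 = 0
Collecting terms (coefficients in siemens):
  0.1563·V_1 - 0.0001786·V_3 = 0.2182
  0.06747·V_3 - 0.0001786·V_1 = 1.6
Determinant D = (0.1563)(0.06747) - (-0.0001786)(-0.0001786) = 0.01055
V_1 = [(0.2182)(0.06747) - (-0.0001786)(1.6)]/D = 1.423 V
V_3 = [(0.1563)(1.6) - (0.2182)(-0.0001786)]/D = 23.72 V
V_th = V_1 - V_3 = 1.423 - 23.72 = -22.3 V
Step 2 — R_th: zero the source — replace V1 by a short circuit (node 2 merges into node 0) — and find the resistance seen between A (node 1) and B (node 3).
Reduce the network between node 1 (A) and node 3 (B) by series/parallel combination:
  Rp1 = R1 ‖ R2 (parallel, both between nodes 0 and 1) = 1/(1/110 + 1/6.8) = 6.404 Ω
  Rp2 = R3 ‖ R4 (parallel, both between nodes 0 and 3) = 1/(1/15 + 1/1600) = 14.86 Ω
  Rs1 = Rp1 + Rp2 (series, joined only at node 0) = 6.404 + 14.86 = 21.26 Ω
  Rp3 = R5 ‖ Rs1 (parallel, both between nodes 1 and 3) = 1/(1/5600 + 1/21.26) = 21.18 Ω
R_th = 21.18 Ω

Final answer: V_th = -22.3 V, R_th = 21.18 Ω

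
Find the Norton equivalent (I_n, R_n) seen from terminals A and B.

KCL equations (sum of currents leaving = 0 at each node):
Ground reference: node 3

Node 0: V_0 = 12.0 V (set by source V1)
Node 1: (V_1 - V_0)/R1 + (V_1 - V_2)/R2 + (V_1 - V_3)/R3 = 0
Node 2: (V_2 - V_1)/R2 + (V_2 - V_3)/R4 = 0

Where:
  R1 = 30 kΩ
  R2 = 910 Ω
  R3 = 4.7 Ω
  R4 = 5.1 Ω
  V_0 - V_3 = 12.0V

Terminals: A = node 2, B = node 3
Find the Thévenin equivalent first; then I_n = V_th/R_th and R_n = R_th.
Step 1 — V_th is the open-circuit voltage V_A - V_B (nothing connected across the terminals).
Nodal analysis, taking node 3 as the 0 V reference.
Source V1 fixes V_0 = 12 V.
KCL at each unknown node (sum of currents leaving = 0; resistances in Ω):
  Node 1: (V_1 - 12)/30000 + (V_1 - V_2)/910 + (V_1 - 0)/4.7 = 0
  Node 2: (V_2 - V_1)/910 + (V_2 - 0)/5.1 = 0
Collecting terms (coefficients in siemens):
  0.2139·V_1 - 0.001099·V_2 = 0.0004
  0.1972·V_2 - 0.001099·V_1 = 0
Determinant D = (0.2139)(0.1972) - (-0.001099)(-0.001099) = 0.04217
V_1 = [(0.0004)(0.1972) - (-0.001099)(0)]/D = 0.00187 V
V_2 = [(0.2139)(0) - (0.0004)(-0.001099)]/D = 0.00001042 V
V_th = V_2 - V_3 = 0.00001042 - 0 = 0.00001042 V
Step 2 — R_th: zero the source — replace V1 by a short circuit (node 3 merges into node 0) — and find the resistance seen between A (node 2) and B (node 0).
Reduce the network between node 2 (A) and node 0 (B) by series/parallel combination:
  Rp1 = R1 ‖ R3 (parallel, both between nodes 0 and 1) = 1/(1/30000 + 1/4.7) = 4.699 Ω
  Rs1 = R2 + Rp1 (series, joined only at node 1) = 910 + 4.699 = 914.7 Ω
  Rp2 = R4 ‖ Rs1 (parallel, both between nodes 0 and 2) = 1/(1/5.1 + 1/914.7) = 5.072 Ω
R_th = 5.072 Ω
I_n = V_th/R_th = 0.00001042/5.072 = 0.000002055 A, and R_n = R_th = 5.072 Ω

Final answer: I_n = 2.055e-06 A, R_n = 5.072 Ω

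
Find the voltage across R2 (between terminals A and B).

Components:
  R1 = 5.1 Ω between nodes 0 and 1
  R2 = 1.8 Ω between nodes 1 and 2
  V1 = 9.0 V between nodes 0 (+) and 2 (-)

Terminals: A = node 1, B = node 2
R1 and R2 are in series across V1 (node 0 → node 1 → node 2), and the output A–B is taken across R2, so this is a voltage divider.
Series current: I = V1/(R1 + R2) = 9/(5.1 + 1.8) = 9/6.9 = 1.304 A
V_R2 = I × R2 = V1 × R2/(R1 + R2) = 9 × 1.8/6.9 = 2.348 V

Final answer: 2.348 V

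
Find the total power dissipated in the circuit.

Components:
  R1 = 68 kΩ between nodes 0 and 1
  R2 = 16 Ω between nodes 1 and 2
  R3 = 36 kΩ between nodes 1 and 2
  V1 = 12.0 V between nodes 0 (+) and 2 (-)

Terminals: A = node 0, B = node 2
Nodal analysis, taking node 2 as the 0 V reference.
Source V1 fixes V_0 = 12 V.
KCL at each unknown node (sum of currents leaving = 0; resistances in Ω):
  Node 1: (V_1 - 12)/68000 + (V_1 - 0)/16 + (V_1 - 0)/36000 = 0
Collecting terms: 0.06254 × V_1 = 0.0001765  =>  V_1 = 0.002822 V
Power in each resistor, P = (ΔV)²/R:
  P_R1 = (12 - 0.002822)²/68000 = 0.002117 W
  P_R2 = (0.002822 - 0)²/16 = 0.0000004976 W
  P_R3 = (0.002822 - 0)²/36000 = 0.0000000002212 W
P_total = P_R1 + P_R2 + P_R3 = 0.002117 W

Final answer: 0.002117 W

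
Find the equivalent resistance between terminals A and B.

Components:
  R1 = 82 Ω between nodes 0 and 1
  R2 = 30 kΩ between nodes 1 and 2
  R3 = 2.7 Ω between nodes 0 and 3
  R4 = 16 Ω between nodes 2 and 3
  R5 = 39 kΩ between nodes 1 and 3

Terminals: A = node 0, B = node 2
The network is not a plain series/parallel combination. Inject a 1 A test current into terminal A (node 0) and return it from terminal B (node 2); then R_eq = V_A / (1 A).
Nodal analysis, taking node 2 as the 0 V reference.
Current source I_test pushes 1 A into node 0 and draws it out of node 2.
KCL at each unknown node (sum of currents leaving = 0; resistances in Ω):
  Node 0: (V_0 - V_1)/82 + (V_0 - V_3)/2.7 - 1 = 0
  Node 1: (V_1 - V_0)/82 + (V_1 - 0)/30000 + (V_1 - V_3)/39000 = 0
  Node 3: (V_3 - V_0)/2.7 + (V_3 - V_1)/39000 + (V_3 - 0)/16 = 0
Collecting terms (coefficients in siemens):
  0.3826·V_0 - 0.0122·V_1 - 0.3704·V_3 = 1
  0.01225·V_1 - 0.0122·V_0 - 0.00002564·V_3 = 0
  0.4329·V_3 - 0.3704·V_0 - 0.00002564·V_1 = 0
Solving these 3 simultaneous equations (Gaussian elimination) gives:
  V_0 = 18.69 V, V_1 = 18.63 V, V_3 = 15.99 V
R_eq = V_0 / 1 A = 18.69 Ω

Final answer: 18.69 Ω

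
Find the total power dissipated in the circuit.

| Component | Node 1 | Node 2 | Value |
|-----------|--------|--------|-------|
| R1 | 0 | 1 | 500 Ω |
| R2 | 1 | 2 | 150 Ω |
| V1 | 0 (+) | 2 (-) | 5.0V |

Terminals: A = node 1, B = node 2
Nodal analysis, taking node 2 as the 0 V reference.
Source V1 fixes V_0 = 5 V.
KCL at each unknown node (sum of currents leaving = 0; resistances in Ω):
  Node 1: (V_1 - 5)/500 + (V_1 - 0)/150 = 0
Collecting terms: 0.008667 × V_1 = 0.01  =>  V_1 = 1.154 V
Power in each resistor, P = (ΔV)²/R:
  P_R1 = (5 - 1.154)²/500 = 0.02959 W
  P_R2 = (1.154 - 0)²/150 = 0.008876 W
P_total = P_R1 + P_R2 = 0.03846 W

Final answer: 0.03846 W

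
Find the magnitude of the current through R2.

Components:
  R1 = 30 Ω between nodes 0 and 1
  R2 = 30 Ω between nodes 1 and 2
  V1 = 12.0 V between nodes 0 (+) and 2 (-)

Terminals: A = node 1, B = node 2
Nodal analysis, taking node 2 as the 0 V reference.
Source V1 fixes V_0 = 12 V.
KCL at each unknown node (sum of currents leaving = 0; resistances in Ω):
  Node 1: (V_1 - 12)/30 + (V_1 - 0)/30 = 0
Collecting terms: 0.06667 × V_1 = 0.4  =>  V_1 = 6 V
I_R2 = (V_1 - V_2)/R2 = (6 - 0)/30 = 0.2 A
|I_R2| = 0.2 A

Final answer: |I_R2| = 0.2 A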